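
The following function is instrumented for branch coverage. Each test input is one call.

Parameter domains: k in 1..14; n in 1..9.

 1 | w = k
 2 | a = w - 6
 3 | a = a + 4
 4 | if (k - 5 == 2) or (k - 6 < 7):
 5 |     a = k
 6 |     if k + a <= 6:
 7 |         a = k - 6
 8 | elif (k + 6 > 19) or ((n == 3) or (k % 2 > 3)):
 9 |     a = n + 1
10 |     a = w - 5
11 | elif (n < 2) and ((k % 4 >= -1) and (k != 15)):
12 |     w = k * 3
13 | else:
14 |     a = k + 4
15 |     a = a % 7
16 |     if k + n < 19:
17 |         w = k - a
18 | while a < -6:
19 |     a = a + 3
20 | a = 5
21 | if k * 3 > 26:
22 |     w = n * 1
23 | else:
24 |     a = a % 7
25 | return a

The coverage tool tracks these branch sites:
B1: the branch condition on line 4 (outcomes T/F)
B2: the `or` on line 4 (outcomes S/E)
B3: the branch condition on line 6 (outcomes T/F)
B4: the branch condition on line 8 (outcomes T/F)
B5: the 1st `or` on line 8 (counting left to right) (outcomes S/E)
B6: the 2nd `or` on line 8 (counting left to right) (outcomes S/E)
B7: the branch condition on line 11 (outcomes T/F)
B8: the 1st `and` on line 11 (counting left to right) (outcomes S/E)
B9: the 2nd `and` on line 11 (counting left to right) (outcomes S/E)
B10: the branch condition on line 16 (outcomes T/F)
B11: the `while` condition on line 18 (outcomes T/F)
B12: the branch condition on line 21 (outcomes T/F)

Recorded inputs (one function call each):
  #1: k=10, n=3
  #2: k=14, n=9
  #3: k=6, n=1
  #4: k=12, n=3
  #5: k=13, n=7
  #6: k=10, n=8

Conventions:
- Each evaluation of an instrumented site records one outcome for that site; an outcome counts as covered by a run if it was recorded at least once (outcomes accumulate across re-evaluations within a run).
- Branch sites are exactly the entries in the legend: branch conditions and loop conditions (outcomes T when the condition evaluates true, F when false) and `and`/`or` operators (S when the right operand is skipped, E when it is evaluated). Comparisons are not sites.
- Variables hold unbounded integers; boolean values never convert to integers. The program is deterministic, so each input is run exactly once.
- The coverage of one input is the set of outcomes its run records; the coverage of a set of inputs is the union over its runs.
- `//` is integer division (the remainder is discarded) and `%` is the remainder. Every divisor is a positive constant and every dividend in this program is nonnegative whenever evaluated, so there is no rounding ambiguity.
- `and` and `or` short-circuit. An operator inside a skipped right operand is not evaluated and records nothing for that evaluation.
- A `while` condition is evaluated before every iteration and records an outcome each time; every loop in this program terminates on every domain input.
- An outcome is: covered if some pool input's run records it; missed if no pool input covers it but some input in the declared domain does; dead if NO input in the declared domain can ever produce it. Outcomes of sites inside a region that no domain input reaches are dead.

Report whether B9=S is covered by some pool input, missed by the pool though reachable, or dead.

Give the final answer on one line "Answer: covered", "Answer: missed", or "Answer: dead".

no pool input records B9=S
checking all 126 inputs in the declared domain: B9=S is never recorded -> dead

Answer: dead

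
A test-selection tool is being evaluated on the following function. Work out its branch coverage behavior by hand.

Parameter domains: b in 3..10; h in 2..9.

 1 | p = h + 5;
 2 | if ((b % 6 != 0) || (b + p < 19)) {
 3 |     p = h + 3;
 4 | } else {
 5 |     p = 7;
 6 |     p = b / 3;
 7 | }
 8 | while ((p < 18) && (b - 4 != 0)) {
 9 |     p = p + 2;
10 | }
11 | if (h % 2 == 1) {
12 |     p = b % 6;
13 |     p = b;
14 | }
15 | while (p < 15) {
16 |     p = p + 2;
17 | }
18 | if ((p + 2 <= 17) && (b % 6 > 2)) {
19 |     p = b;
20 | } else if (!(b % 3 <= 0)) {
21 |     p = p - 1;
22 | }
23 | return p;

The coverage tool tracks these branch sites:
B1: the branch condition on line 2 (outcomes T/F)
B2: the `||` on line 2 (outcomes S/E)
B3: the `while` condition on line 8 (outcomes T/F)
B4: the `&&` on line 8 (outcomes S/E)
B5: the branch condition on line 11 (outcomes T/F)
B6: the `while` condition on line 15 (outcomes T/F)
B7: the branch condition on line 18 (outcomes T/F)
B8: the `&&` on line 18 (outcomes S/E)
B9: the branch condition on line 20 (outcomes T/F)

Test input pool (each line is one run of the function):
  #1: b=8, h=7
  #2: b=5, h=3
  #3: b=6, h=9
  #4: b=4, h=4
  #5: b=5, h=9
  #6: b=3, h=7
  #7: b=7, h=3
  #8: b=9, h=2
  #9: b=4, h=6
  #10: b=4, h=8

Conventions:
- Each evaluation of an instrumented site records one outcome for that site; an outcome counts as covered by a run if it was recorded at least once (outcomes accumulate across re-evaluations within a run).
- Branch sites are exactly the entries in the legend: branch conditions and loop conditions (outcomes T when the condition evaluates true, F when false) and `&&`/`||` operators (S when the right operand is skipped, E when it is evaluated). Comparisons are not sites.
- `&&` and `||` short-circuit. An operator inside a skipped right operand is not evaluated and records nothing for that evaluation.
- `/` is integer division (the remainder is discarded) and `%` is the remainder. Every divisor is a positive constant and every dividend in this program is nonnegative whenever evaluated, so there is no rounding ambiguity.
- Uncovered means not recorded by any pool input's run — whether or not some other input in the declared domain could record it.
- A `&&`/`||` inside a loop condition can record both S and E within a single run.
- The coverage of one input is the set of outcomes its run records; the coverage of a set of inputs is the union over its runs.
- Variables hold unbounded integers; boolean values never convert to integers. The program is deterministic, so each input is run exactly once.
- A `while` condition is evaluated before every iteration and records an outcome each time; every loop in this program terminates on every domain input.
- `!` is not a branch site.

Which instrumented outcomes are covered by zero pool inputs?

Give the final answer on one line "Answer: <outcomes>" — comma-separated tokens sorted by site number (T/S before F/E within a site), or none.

input #1 (b=8, h=7): covers B1=T, B2=S, B3=T, B3=F, B4=S, B4=E, B5=T, B6=T, B6=F, B7=F, B8=S, B9=T
input #2 (b=5, h=3): covers B1=T, B2=S, B3=T, B3=F, B4=S, B4=E, B5=T, B6=T, B6=F, B7=T, B8=E
input #3 (b=6, h=9): covers B1=F, B2=E, B3=T, B3=F, B4=S, B4=E, B5=T, B6=T, B6=F, B7=F, B8=S, B9=F
input #4 (b=4, h=4): covers B1=T, B2=S, B3=F, B4=E, B5=F, B6=T, B6=F, B7=T, B8=E
input #5 (b=5, h=9): covers B1=T, B2=S, B3=T, B3=F, B4=S, B4=E, B5=T, B6=T, B6=F, B7=T, B8=E
input #6 (b=3, h=7): covers B1=T, B2=S, B3=T, B3=F, B4=S, B4=E, B5=T, B6=T, B6=F, B7=T, B8=E
input #7 (b=7, h=3): covers B1=T, B2=S, B3=T, B3=F, B4=S, B4=E, B5=T, B6=T, B6=F, B7=F, B8=E, B9=T
input #8 (b=9, h=2): covers B1=T, B2=S, B3=T, B3=F, B4=S, B4=E, B5=F, B6=F, B7=F, B8=S, B9=F
input #9 (b=4, h=6): covers B1=T, B2=S, B3=F, B4=E, B5=F, B6=T, B6=F, B7=T, B8=E
input #10 (b=4, h=8): covers B1=T, B2=S, B3=F, B4=E, B5=F, B6=T, B6=F, B7=T, B8=E
union over the pool: B1=T, B1=F, B2=S, B2=E, B3=T, B3=F, B4=S, B4=E, B5=T, B5=F, B6=T, B6=F, B7=T, B7=F, B8=S, B8=E, B9=T, B9=F
uncovered (0 of 18): none

Answer: none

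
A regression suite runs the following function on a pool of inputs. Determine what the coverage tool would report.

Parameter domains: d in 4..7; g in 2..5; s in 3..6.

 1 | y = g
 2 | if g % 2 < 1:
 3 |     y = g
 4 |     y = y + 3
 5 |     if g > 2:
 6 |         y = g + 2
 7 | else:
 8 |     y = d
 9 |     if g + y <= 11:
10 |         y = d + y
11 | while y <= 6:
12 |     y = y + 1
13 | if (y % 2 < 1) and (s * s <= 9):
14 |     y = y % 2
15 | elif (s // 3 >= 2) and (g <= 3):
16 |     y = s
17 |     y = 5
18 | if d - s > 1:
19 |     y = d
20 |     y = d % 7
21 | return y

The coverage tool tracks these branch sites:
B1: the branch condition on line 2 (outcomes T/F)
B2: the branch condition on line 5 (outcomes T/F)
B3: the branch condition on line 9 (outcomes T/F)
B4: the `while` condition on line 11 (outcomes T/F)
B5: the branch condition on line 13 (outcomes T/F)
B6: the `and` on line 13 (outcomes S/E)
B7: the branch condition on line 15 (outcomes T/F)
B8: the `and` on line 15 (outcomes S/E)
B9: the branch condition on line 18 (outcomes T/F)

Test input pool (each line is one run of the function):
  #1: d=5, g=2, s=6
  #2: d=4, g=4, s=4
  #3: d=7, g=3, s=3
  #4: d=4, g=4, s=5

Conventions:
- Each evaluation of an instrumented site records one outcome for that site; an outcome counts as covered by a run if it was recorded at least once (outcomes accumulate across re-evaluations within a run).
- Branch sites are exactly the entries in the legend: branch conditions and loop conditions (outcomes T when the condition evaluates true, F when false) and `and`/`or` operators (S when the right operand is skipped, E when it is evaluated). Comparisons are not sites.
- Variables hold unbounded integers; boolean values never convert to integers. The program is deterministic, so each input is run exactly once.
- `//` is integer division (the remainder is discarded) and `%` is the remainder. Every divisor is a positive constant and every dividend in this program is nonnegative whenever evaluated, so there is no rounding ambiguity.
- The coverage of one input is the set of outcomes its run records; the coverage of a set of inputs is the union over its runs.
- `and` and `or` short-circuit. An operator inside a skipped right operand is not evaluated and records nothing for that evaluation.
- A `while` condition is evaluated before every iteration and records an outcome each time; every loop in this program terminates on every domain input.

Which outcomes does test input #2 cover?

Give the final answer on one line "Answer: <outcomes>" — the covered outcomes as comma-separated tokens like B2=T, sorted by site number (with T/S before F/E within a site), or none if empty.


Event log for input #2 (d=4, g=4, s=4):
  B1->T, B2->T, B4->T, B4->F, B6->S, B5->F, B8->S, B7->F, B9->F
distinct outcomes covered: B1=T, B2=T, B4=T, B4=F, B5=F, B6=S, B7=F, B8=S, B9=F
Answer: B1=T, B2=T, B4=T, B4=F, B5=F, B6=S, B7=F, B8=S, B9=F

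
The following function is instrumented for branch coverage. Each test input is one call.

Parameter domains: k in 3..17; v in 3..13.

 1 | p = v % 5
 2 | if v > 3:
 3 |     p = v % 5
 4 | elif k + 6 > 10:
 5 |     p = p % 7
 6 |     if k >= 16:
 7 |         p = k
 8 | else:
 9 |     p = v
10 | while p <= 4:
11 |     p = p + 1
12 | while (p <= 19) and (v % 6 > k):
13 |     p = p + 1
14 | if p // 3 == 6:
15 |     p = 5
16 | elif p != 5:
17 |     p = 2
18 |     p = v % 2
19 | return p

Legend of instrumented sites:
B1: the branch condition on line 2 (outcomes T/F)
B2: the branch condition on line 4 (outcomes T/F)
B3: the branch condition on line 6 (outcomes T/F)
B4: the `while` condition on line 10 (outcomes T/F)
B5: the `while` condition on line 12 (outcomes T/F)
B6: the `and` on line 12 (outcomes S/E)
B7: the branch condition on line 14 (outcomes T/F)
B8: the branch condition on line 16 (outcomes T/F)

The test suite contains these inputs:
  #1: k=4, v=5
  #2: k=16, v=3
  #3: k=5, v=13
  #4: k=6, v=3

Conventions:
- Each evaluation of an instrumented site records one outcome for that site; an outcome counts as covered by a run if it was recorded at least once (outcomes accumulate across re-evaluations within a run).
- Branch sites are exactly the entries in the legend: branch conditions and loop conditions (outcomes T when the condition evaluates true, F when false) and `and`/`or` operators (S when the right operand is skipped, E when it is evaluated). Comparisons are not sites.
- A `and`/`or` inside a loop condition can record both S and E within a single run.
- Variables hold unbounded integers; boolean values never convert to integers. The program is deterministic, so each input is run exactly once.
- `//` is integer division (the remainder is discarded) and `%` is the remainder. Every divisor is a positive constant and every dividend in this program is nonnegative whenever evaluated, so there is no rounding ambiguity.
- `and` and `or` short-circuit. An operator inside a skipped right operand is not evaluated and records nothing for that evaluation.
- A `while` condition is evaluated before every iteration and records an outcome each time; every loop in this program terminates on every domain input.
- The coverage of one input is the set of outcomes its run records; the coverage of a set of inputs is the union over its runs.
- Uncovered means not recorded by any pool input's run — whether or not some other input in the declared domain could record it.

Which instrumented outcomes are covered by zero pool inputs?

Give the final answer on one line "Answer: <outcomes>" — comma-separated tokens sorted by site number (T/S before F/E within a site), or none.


input #1 (k=4, v=5): events B1->T, B4->T, B4->T, B4->T, B4->T, B4->T, B4->F, B6->E, B5->T, B6->E, B5->T, B6->E, B5->T, B6->E, ...; covers B1=T, B4=T, B4=F, B5=T, B5=F, B6=S, B6=E, B7=T
input #2 (k=16, v=3): events B1->F, B2->T, B3->T, B4->F, B6->E, B5->F, B7->F, B8->T; covers B1=F, B2=T, B3=T, B4=F, B5=F, B6=E, B7=F, B8=T
input #3 (k=5, v=13): events B1->T, B4->T, B4->T, B4->F, B6->E, B5->F, B7->F, B8->F; covers B1=T, B4=T, B4=F, B5=F, B6=E, B7=F, B8=F
input #4 (k=6, v=3): events B1->F, B2->T, B3->F, B4->T, B4->T, B4->F, B6->E, B5->F, B7->F, B8->F; covers B1=F, B2=T, B3=F, B4=T, B4=F, B5=F, B6=E, B7=F, B8=F
union over the pool: B1=T, B1=F, B2=T, B3=T, B3=F, B4=T, B4=F, B5=T, B5=F, B6=S, B6=E, B7=T, B7=F, B8=T, B8=F
uncovered (1 of 16): B2=F
Answer: B2=F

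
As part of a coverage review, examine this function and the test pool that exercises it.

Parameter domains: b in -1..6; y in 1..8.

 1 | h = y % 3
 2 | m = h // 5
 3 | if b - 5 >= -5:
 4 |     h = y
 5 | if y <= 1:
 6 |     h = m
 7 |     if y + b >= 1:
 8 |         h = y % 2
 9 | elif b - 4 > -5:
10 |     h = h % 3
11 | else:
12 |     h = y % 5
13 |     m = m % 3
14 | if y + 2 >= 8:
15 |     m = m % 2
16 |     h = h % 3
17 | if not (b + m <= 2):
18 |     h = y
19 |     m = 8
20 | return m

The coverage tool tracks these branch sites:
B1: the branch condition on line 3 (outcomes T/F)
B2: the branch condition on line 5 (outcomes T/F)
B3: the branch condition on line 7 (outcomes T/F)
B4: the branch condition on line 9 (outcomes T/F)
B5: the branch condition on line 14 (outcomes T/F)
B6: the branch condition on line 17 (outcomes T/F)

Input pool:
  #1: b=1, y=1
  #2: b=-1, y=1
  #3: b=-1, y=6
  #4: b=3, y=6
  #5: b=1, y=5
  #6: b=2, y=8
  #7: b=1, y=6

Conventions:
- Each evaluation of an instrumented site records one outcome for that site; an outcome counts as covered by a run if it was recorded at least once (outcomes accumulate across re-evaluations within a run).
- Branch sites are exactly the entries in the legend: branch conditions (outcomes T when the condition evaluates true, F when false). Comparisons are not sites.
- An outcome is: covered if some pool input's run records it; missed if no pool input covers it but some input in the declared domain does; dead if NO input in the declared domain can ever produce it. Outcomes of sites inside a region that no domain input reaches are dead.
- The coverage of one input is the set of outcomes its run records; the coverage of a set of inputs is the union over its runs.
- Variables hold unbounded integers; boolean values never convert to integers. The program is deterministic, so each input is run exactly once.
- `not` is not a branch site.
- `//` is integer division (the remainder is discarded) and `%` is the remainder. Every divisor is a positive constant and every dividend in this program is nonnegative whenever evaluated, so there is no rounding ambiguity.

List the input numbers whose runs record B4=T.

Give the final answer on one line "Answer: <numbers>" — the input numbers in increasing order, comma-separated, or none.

input #1 (b=1, y=1): does not record B4=T
input #2 (b=-1, y=1): does not record B4=T
input #3 (b=-1, y=6): does not record B4=T
input #4 (b=3, y=6): records B4=T
input #5 (b=1, y=5): records B4=T
input #6 (b=2, y=8): records B4=T
input #7 (b=1, y=6): records B4=T

Answer: 4, 5, 6, 7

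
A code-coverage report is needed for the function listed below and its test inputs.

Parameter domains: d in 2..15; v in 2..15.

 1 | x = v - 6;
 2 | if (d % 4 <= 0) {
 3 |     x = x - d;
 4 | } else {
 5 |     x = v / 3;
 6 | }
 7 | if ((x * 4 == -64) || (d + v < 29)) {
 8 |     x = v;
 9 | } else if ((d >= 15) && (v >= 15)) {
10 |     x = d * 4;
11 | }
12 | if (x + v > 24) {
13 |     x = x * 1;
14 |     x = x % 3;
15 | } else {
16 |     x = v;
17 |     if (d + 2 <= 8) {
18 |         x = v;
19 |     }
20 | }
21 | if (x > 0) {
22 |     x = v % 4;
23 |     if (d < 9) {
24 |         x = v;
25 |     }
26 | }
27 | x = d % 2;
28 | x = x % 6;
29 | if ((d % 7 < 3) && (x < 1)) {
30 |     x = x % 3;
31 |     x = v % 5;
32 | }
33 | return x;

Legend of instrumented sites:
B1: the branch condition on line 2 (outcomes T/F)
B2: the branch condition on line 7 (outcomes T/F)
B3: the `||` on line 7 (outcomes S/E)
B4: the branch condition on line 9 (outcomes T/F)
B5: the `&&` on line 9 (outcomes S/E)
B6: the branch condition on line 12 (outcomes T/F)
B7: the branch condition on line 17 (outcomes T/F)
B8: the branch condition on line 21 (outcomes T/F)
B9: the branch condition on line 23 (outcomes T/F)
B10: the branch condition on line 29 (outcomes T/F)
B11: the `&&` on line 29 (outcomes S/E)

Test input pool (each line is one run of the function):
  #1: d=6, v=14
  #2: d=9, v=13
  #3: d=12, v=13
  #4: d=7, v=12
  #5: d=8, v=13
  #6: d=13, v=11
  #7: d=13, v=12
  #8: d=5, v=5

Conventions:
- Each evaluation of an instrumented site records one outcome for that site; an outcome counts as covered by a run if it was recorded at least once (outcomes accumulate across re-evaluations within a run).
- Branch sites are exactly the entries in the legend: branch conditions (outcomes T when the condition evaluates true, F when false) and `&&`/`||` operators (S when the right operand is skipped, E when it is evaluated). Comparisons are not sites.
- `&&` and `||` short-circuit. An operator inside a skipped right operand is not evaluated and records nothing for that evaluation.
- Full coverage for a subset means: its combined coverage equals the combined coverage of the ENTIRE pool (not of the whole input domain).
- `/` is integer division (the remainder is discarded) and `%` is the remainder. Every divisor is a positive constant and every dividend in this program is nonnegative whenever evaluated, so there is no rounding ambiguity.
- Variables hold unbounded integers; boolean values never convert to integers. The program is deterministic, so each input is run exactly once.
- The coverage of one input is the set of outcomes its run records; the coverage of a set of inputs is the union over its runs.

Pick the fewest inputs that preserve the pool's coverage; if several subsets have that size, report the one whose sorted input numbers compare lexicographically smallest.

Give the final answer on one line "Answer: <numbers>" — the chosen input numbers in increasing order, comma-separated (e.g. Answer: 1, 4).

#1 (d=6, v=14) -> B1->F, B3->E, B2->T, B6->T, B8->T, B9->T, B11->S, B10->F; covered: B1=F, B2=T, B3=E, B6=T, B8=T, B9=T, B10=F, B11=S
#2 (d=9, v=13) -> B1->F, B3->E, B2->T, B6->T, B8->T, B9->F, B11->E, B10->F; covered: B1=F, B2=T, B3=E, B6=T, B8=T, B9=F, B10=F, B11=E
#3 (d=12, v=13) -> B1->T, B3->E, B2->T, B6->T, B8->T, B9->F, B11->S, B10->F; covered: B1=T, B2=T, B3=E, B6=T, B8=T, B9=F, B10=F, B11=S
#4 (d=7, v=12) -> B1->F, B3->E, B2->T, B6->F, B7->F, B8->T, B9->T, B11->E, B10->F; covered: B1=F, B2=T, B3=E, B6=F, B7=F, B8=T, B9=T, B10=F, B11=E
#5 (d=8, v=13) -> B1->T, B3->E, B2->T, B6->T, B8->T, B9->T, B11->E, B10->T; covered: B1=T, B2=T, B3=E, B6=T, B8=T, B9=T, B10=T, B11=E
#6 (d=13, v=11) -> B1->F, B3->E, B2->T, B6->F, B7->F, B8->T, B9->F, B11->S, B10->F; covered: B1=F, B2=T, B3=E, B6=F, B7=F, B8=T, B9=F, B10=F, B11=S
#7 (d=13, v=12) -> B1->F, B3->E, B2->T, B6->F, B7->F, B8->T, B9->F, B11->S, B10->F; covered: B1=F, B2=T, B3=E, B6=F, B7=F, B8=T, B9=F, B10=F, B11=S
#8 (d=5, v=5) -> B1->F, B3->E, B2->T, B6->F, B7->T, B8->T, B9->T, B11->S, B10->F; covered: B1=F, B2=T, B3=E, B6=F, B7=T, B8=T, B9=T, B10=F, B11=S
pool-wide coverage (15 outcomes): B1=T, B1=F, B2=T, B3=E, B6=T, B6=F, B7=T, B7=F, B8=T, B9=T, B9=F, B10=T, B10=F, B11=S, B11=E
checked all size-1 subsets: none covers 15 outcomes (max 9/15)
checked all size-2 subsets: none covers 15 outcomes (max 14/15)
size 3: inputs {5, 6, 8} cover all 15 outcomes, and no lexicographically smaller subset of this size does

Answer: 5, 6, 8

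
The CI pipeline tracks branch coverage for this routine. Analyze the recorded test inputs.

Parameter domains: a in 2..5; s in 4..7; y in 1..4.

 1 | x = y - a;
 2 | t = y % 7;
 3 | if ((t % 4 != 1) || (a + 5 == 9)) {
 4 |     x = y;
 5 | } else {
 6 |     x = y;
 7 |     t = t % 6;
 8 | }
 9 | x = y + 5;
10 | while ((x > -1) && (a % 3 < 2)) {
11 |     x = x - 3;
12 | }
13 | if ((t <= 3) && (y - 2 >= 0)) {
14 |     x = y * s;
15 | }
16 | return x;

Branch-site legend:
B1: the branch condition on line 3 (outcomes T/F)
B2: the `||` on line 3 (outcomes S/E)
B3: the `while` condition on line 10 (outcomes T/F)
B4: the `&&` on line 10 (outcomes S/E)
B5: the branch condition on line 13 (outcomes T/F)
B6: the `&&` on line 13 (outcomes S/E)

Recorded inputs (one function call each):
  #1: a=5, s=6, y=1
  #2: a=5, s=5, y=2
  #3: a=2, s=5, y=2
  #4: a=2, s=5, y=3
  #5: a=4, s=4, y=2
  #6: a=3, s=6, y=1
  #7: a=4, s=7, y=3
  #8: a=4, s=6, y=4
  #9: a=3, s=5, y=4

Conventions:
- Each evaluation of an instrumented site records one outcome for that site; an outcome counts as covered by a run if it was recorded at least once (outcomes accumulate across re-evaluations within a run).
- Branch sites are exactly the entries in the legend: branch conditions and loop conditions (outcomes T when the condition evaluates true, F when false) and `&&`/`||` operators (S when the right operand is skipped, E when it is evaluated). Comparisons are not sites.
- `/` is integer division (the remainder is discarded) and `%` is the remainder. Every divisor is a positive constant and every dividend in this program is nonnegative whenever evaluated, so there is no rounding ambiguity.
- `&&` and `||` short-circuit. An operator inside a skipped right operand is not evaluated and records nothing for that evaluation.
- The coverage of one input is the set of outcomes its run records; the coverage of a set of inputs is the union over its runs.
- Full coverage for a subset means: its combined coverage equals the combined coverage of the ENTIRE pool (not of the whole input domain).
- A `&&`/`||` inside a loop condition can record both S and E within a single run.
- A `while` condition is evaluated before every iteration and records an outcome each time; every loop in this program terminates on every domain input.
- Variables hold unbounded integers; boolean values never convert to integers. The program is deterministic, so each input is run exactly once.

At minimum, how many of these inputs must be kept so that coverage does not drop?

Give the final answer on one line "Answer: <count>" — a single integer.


input #1, a=5, s=6, y=1: events B2->E, B1->F, B4->E, B3->F, B6->E, B5->F; outcomes B1=F, B2=E, B3=F, B4=E, B5=F, B6=E
input #2, a=5, s=5, y=2: events B2->S, B1->T, B4->E, B3->F, B6->E, B5->T; outcomes B1=T, B2=S, B3=F, B4=E, B5=T, B6=E
input #3, a=2, s=5, y=2: events B2->S, B1->T, B4->E, B3->F, B6->E, B5->T; outcomes B1=T, B2=S, B3=F, B4=E, B5=T, B6=E
input #4, a=2, s=5, y=3: events B2->S, B1->T, B4->E, B3->F, B6->E, B5->T; outcomes B1=T, B2=S, B3=F, B4=E, B5=T, B6=E
input #5, a=4, s=4, y=2: events B2->S, B1->T, B4->E, B3->T, B4->E, B3->T, B4->E, B3->T, B4->S, B3->F, B6->E, B5->T; outcomes B1=T, B2=S, B3=T, B3=F, B4=S, B4=E, B5=T, B6=E
input #6, a=3, s=6, y=1: events B2->E, B1->F, B4->E, B3->T, B4->E, B3->T, B4->E, B3->T, B4->S, B3->F, B6->E, B5->F; outcomes B1=F, B2=E, B3=T, B3=F, B4=S, B4=E, B5=F, B6=E
input #7, a=4, s=7, y=3: events B2->S, B1->T, B4->E, B3->T, B4->E, B3->T, B4->E, B3->T, B4->S, B3->F, B6->E, B5->T; outcomes B1=T, B2=S, B3=T, B3=F, B4=S, B4=E, B5=T, B6=E
input #8, a=4, s=6, y=4: events B2->S, B1->T, B4->E, B3->T, B4->E, B3->T, B4->E, B3->T, B4->E, B3->T, B4->S, B3->F, B6->S, B5->F; outcomes B1=T, B2=S, B3=T, B3=F, B4=S, B4=E, B5=F, B6=S
input #9, a=3, s=5, y=4: events B2->S, B1->T, B4->E, B3->T, B4->E, B3->T, B4->E, B3->T, B4->E, B3->T, B4->S, B3->F, B6->S, B5->F; outcomes B1=T, B2=S, B3=T, B3=F, B4=S, B4=E, B5=F, B6=S
pool-wide coverage (12 outcomes): B1=T, B1=F, B2=S, B2=E, B3=T, B3=F, B4=S, B4=E, B5=T, B5=F, B6=S, B6=E
size 1 is not enough: best union over all size-1 subsets is 8/12
size 2 is not enough: best union over all size-2 subsets is 11/12
at size 3, {1, 2, 8} reaches all 12 outcomes; every lexicographically earlier size-3 subset fails
Answer: 3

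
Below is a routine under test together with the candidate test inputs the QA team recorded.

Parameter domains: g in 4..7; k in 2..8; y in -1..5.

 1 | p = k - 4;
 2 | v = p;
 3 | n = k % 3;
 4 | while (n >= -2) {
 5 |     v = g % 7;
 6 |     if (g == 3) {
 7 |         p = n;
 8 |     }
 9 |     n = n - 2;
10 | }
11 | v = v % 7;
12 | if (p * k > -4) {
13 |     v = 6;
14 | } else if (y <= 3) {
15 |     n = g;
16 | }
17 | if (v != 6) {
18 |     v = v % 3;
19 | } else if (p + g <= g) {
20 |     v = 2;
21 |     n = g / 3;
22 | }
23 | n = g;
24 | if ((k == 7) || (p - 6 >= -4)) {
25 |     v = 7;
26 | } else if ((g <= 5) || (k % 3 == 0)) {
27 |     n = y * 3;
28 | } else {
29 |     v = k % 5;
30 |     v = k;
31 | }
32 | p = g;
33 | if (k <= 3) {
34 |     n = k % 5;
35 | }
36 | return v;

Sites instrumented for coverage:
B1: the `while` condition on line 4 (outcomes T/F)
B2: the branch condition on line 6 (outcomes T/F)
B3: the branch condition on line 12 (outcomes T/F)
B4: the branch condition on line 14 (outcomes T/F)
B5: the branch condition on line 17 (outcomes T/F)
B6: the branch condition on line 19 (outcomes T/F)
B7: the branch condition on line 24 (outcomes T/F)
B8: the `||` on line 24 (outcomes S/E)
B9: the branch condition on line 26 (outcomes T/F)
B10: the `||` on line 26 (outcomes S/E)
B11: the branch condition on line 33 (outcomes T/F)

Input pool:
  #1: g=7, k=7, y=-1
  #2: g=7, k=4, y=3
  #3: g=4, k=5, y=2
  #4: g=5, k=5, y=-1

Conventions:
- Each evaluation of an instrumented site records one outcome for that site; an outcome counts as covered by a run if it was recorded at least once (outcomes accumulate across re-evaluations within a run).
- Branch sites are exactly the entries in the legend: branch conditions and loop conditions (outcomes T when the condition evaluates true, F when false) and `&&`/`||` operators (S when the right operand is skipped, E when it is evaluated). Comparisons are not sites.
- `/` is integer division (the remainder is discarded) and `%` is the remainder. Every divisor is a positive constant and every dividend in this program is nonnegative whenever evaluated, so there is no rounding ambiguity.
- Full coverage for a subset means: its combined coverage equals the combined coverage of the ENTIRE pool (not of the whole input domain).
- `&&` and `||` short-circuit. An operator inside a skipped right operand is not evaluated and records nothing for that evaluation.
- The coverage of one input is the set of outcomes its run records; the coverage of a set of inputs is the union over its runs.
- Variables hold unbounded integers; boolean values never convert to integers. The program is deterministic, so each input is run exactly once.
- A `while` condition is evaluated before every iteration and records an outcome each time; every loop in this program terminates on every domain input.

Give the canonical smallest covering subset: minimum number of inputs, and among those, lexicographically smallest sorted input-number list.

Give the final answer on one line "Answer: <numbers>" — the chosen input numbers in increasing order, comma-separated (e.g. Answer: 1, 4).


test 1 (g=7, k=7, y=-1) fires B1->T, B2->F, B1->T, B2->F, B1->F, B3->T, B5->F, B6->F, B8->S, B7->T, B11->F; hits B1=T, B1=F, B2=F, B3=T, B5=F, B6=F, B7=T, B8=S, B11=F
test 2 (g=7, k=4, y=3) fires B1->T, B2->F, B1->T, B2->F, B1->F, B3->T, B5->F, B6->T, B8->E, B7->F, B10->E, B9->F, B11->F; hits B1=T, B1=F, B2=F, B3=T, B5=F, B6=T, B7=F, B8=E, B9=F, B10=E, B11=F
test 3 (g=4, k=5, y=2) fires B1->T, B2->F, B1->T, B2->F, B1->T, B2->F, B1->F, B3->T, B5->F, B6->F, B8->E, B7->F, B10->S, B9->T, ...; hits B1=T, B1=F, B2=F, B3=T, B5=F, B6=F, B7=F, B8=E, B9=T, B10=S, B11=F
test 4 (g=5, k=5, y=-1) fires B1->T, B2->F, B1->T, B2->F, B1->T, B2->F, B1->F, B3->T, B5->F, B6->F, B8->E, B7->F, B10->S, B9->T, ...; hits B1=T, B1=F, B2=F, B3=T, B5=F, B6=F, B7=F, B8=E, B9=T, B10=S, B11=F
union over all inputs: B1=T, B1=F, B2=F, B3=T, B5=F, B6=T, B6=F, B7=T, B7=F, B8=S, B8=E, B9=T, B9=F, B10=S, B10=E, B11=F (16 outcomes)
size 1 is not enough: best union over all size-1 subsets is 11/16
size 2 is not enough: best union over all size-2 subsets is 14/16
size 3: inputs {1, 2, 3} cover all 16 outcomes, and no lexicographically smaller subset of this size does
Answer: 1, 2, 3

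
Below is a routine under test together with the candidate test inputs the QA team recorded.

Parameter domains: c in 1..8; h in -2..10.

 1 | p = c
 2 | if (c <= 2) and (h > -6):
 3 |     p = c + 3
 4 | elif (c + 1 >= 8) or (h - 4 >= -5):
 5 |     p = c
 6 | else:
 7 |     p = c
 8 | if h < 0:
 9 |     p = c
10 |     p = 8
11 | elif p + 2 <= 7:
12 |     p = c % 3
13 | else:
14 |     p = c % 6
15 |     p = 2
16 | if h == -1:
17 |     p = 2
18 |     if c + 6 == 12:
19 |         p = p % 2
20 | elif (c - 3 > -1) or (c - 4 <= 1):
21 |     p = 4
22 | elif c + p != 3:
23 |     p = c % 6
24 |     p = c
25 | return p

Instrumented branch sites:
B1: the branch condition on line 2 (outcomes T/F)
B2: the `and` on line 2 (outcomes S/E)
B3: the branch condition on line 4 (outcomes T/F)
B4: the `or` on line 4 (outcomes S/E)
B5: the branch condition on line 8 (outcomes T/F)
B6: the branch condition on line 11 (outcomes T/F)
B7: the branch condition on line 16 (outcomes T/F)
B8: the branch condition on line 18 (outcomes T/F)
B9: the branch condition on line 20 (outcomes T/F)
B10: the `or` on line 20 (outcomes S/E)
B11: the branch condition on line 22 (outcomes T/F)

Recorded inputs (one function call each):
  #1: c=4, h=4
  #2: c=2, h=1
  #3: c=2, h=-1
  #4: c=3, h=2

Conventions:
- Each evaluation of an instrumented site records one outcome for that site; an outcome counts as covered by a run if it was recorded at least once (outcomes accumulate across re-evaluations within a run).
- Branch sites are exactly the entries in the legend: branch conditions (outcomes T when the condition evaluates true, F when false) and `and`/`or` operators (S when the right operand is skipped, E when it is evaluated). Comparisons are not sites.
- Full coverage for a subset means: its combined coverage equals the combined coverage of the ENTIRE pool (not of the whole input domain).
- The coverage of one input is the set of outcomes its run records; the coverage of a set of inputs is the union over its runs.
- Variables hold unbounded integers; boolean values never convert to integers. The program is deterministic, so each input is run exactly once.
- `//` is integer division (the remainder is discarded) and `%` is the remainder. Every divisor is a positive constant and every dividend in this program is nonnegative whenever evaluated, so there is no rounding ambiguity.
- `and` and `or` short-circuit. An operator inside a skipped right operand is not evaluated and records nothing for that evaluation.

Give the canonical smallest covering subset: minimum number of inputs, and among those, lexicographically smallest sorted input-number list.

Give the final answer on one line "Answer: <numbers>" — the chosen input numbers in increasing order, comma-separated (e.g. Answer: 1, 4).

test 1 (c=4, h=4) fires B2->S, B1->F, B4->E, B3->T, B5->F, B6->T, B7->F, B10->S, B9->T; hits B1=F, B2=S, B3=T, B4=E, B5=F, B6=T, B7=F, B9=T, B10=S
test 2 (c=2, h=1) fires B2->E, B1->T, B5->F, B6->T, B7->F, B10->E, B9->T; hits B1=T, B2=E, B5=F, B6=T, B7=F, B9=T, B10=E
test 3 (c=2, h=-1) fires B2->E, B1->T, B5->T, B7->T, B8->F; hits B1=T, B2=E, B5=T, B7=T, B8=F
test 4 (c=3, h=2) fires B2->S, B1->F, B4->E, B3->T, B5->F, B6->T, B7->F, B10->S, B9->T; hits B1=F, B2=S, B3=T, B4=E, B5=F, B6=T, B7=F, B9=T, B10=S
union over all inputs: B1=T, B1=F, B2=S, B2=E, B3=T, B4=E, B5=T, B5=F, B6=T, B7=T, B7=F, B8=F, B9=T, B10=S, B10=E (15 outcomes)
no size-1 subset reaches all 15 outcomes (best union: 9/15)
no size-2 subset reaches all 15 outcomes (best union: 14/15)
size 3: inputs {1, 2, 3} cover all 15 outcomes, and no lexicographically smaller subset of this size does

Answer: 1, 2, 3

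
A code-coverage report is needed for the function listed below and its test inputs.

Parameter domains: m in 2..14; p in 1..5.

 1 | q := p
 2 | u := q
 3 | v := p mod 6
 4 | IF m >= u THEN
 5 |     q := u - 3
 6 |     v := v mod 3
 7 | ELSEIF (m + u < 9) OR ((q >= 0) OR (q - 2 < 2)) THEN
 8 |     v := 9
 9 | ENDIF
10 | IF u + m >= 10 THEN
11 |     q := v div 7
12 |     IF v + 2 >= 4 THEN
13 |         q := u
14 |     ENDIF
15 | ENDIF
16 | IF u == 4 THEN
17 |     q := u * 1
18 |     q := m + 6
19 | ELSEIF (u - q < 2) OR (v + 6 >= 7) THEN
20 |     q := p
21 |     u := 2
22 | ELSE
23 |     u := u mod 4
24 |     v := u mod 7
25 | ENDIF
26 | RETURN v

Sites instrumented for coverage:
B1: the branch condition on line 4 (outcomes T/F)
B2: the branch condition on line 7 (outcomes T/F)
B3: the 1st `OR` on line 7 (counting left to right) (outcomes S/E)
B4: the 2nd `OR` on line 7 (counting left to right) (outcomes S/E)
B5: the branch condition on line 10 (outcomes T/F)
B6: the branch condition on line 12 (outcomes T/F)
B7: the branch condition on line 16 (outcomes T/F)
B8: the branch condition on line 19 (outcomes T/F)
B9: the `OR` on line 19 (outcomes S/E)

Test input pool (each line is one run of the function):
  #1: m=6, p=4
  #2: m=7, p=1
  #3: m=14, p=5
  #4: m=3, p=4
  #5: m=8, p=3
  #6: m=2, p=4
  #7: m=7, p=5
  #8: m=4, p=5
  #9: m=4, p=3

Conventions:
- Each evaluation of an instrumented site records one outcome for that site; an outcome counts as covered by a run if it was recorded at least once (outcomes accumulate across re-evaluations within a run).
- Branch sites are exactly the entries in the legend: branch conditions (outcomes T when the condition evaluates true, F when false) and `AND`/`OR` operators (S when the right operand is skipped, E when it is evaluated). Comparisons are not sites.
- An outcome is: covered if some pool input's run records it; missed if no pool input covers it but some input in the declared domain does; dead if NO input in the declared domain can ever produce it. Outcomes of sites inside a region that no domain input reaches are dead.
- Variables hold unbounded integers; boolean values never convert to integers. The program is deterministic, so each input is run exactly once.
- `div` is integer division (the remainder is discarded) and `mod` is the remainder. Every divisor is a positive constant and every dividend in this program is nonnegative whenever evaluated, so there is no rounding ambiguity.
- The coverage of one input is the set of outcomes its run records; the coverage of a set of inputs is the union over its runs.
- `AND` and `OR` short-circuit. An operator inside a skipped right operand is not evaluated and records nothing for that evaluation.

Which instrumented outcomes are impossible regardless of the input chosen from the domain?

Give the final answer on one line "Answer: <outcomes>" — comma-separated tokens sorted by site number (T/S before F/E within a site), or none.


exhaustive pass over the 65-input domain:
  B2=F: no domain input ever produces it -> dead
  B4=E: no domain input ever produces it -> dead
  reachable outcomes have witnesses, e.g. B1=T (e.g. m=2, p=1), B1=F (e.g. m=2, p=3), B2=T (e.g. m=2, p=3), B3=S (e.g. m=2, p=3)
Answer: B2=F, B4=E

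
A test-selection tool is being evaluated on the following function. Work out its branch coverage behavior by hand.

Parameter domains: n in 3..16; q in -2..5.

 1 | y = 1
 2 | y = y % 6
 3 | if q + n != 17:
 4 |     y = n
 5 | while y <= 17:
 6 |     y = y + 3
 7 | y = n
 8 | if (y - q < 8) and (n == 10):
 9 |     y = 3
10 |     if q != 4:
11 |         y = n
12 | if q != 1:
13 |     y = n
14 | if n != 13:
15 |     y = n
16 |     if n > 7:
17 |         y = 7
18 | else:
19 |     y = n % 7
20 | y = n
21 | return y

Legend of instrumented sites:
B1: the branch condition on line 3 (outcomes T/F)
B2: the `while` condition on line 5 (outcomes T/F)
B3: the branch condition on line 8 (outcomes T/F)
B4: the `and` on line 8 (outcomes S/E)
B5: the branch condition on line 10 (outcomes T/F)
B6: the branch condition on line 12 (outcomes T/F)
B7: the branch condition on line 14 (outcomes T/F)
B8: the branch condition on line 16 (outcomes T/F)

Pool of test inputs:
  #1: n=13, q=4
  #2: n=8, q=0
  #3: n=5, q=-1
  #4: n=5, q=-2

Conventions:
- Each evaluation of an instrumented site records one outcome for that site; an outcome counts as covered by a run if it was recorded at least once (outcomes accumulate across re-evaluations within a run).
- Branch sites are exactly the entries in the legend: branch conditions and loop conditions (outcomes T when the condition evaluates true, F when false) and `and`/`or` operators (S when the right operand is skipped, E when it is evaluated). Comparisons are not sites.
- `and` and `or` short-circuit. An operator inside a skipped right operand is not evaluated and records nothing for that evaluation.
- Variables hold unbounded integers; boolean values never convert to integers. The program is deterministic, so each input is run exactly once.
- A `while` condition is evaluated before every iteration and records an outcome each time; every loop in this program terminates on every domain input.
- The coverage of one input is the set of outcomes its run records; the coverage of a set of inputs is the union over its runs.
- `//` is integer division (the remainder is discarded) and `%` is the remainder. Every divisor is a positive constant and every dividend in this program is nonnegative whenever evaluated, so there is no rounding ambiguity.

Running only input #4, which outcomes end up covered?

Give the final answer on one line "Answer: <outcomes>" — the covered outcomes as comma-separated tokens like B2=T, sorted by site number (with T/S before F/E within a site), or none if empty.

Running input #4 (n=5, q=-2), event by event:
  B1->T, B2->T, B2->T, B2->T, B2->T, B2->T, B2->F, B4->E, B3->F, B6->T
  B7->T, B8->F
deduplicating events, the covered set is: B1=T, B2=T, B2=F, B3=F, B4=E, B6=T, B7=T, B8=F

Answer: B1=T, B2=T, B2=F, B3=F, B4=E, B6=T, B7=T, B8=F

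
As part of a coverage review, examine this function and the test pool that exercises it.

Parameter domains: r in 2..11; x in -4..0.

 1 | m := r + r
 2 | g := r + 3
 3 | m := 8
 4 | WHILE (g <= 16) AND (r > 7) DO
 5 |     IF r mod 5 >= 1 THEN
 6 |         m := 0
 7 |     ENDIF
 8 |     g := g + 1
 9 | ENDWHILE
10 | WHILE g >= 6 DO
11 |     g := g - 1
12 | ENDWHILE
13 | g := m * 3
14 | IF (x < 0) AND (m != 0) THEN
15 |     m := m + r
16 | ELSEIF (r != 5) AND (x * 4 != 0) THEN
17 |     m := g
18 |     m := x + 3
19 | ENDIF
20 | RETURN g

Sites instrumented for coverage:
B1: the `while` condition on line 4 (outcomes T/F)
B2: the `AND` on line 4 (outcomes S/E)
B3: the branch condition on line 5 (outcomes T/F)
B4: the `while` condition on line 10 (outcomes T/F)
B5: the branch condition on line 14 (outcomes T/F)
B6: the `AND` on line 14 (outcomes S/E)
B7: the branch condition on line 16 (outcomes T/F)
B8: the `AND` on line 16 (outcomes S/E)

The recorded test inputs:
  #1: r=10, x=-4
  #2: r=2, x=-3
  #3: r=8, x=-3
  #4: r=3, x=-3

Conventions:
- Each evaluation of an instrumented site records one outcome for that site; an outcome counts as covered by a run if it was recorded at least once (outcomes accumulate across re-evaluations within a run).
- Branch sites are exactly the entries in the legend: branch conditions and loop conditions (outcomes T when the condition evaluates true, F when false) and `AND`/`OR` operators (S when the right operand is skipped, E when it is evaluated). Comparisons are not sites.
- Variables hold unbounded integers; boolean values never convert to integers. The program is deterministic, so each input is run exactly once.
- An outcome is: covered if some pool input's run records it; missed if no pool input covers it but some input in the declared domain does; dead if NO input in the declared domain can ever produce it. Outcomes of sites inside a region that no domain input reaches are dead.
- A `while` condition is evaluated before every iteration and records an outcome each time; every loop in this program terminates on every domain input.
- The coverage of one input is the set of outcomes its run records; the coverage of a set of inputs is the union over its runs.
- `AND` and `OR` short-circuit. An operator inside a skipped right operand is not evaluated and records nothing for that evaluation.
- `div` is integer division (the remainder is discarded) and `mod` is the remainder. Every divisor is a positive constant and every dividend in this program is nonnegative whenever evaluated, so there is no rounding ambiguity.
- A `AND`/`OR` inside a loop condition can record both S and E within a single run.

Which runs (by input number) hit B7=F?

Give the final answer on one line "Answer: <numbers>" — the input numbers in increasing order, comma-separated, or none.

input #1 (r=10, x=-4): does not produce B7=F
input #2 (r=2, x=-3): does not produce B7=F
input #3 (r=8, x=-3): does not produce B7=F
input #4 (r=3, x=-3): does not produce B7=F

Answer: none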